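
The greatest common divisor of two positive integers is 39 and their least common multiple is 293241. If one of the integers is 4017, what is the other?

2847

For two integers, gcd × lcm = product, so the other is (39 × 293241) / 4017 = 11436399 / 4017 = 2847.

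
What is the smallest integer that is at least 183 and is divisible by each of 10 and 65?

The integer must be a common multiple of 10 and 65, so a multiple of their LCM.
10 = 2 × 5
65 = 5 × 13
LCM(10, 65) = 2 × 5 × 13 = 130.
Smallest multiple of 130 that is ≥ 183: ⌈183/130⌉ × 130 = 2 × 130 = 260.

260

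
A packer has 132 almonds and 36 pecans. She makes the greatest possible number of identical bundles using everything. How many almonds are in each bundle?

Number of bundles = gcd(132, 36).
132 = 2^2 × 3 × 11
36 = 2^2 × 3^2
gcd(132, 36) = 2^2 × 3 = 12.
almonds per bundle = 132 / 12 = 11.

11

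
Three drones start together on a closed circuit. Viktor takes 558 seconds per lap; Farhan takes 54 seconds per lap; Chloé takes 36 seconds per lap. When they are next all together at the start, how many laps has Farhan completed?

All finish a whole number of cycles simultaneously at t = LCM of the periods.
558 = 2 × 3^2 × 31
54 = 2 × 3^3
36 = 2^2 × 3^2
LCM(558, 54, 36) = 2^2 × 3^3 × 31 = 3348.
Laps for period 54: 3348 / 54 = 62.

62 laps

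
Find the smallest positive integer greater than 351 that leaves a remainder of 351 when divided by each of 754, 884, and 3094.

179803

N − 351 must be a common multiple of 754, 884, and 3094.
754 = 2 × 13 × 29
884 = 2^2 × 13 × 17
3094 = 2 × 7 × 13 × 17
LCM(754, 884, 3094) = 2^2 × 7 × 13 × 17 × 29 = 179452.
Smallest N > 351 is LCM + 351 = 179452 + 351 = 179803.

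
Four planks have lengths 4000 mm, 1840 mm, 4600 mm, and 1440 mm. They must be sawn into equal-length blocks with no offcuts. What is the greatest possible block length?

40 mm

The block length must divide every plank, so the greatest is gcd(4000, 1840, 4600, 1440).
4000 = 2^5 × 5^3
1840 = 2^4 × 5 × 23
4600 = 2^3 × 5^2 × 23
1440 = 2^5 × 3^2 × 5
gcd(4000, 1840, 4600, 1440) = 2^3 × 5 = 40.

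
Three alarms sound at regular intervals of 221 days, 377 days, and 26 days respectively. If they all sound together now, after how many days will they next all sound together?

12818 days

We need the least common multiple of the intervals.
221 = 13 × 17
377 = 13 × 29
26 = 2 × 13
LCM(221, 377, 26) = 2 × 13 × 17 × 29 = 12818.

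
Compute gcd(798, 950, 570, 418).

38

798 = 2 × 3 × 7 × 19
950 = 2 × 5^2 × 19
570 = 2 × 3 × 5 × 19
418 = 2 × 11 × 19
gcd(798, 950, 570, 418) = 2 × 19 = 38.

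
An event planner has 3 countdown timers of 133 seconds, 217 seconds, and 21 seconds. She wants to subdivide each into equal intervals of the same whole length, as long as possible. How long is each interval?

The interval must divide each timer length; the longest such is the gcd.
133 = 7 × 19
217 = 7 × 31
21 = 3 × 7
gcd(133, 217, 21) = 7.

7 seconds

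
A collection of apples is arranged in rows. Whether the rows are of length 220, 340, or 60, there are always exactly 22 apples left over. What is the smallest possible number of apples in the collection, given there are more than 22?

11242

N − 22 must be a common multiple of 220, 340, and 60.
220 = 2^2 × 5 × 11
340 = 2^2 × 5 × 17
60 = 2^2 × 3 × 5
LCM(220, 340, 60) = 2^2 × 3 × 5 × 11 × 17 = 11220.
Smallest N > 22 is LCM + 22 = 11220 + 22 = 11242.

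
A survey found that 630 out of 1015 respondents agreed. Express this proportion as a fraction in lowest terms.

18/29

630 = 2 × 3^2 × 5 × 7
1015 = 5 × 7 × 29
gcd(630, 1015) = 5 × 7 = 35.
Divide numerator and denominator by 35: 630/1015 = 18/29.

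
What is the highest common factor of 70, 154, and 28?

70 = 2 × 5 × 7
154 = 2 × 7 × 11
28 = 2^2 × 7
gcd(70, 154, 28) = 2 × 7 = 14.

14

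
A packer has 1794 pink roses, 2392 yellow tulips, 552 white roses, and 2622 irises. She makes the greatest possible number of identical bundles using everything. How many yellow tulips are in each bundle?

Number of bundles = gcd(1794, 2392, 552, 2622).
1794 = 2 × 3 × 13 × 23
2392 = 2^3 × 13 × 23
552 = 2^3 × 3 × 23
2622 = 2 × 3 × 19 × 23
gcd(1794, 2392, 552, 2622) = 2 × 23 = 46.
yellow tulips per bundle = 2392 / 46 = 52.

52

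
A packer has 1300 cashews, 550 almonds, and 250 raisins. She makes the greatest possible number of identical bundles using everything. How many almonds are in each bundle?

11

Number of bundles = gcd(1300, 550, 250).
1300 = 2^2 × 5^2 × 13
550 = 2 × 5^2 × 11
250 = 2 × 5^3
gcd(1300, 550, 250) = 2 × 5^2 = 50.
almonds per bundle = 550 / 50 = 11.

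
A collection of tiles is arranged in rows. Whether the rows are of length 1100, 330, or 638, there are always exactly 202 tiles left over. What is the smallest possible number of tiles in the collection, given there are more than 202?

N − 202 must be a common multiple of 1100, 330, and 638.
1100 = 2^2 × 5^2 × 11
330 = 2 × 3 × 5 × 11
638 = 2 × 11 × 29
LCM(1100, 330, 638) = 2^2 × 3 × 5^2 × 11 × 29 = 95700.
Smallest N > 202 is LCM + 202 = 95700 + 202 = 95902.

95902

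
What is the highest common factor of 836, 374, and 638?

836 = 2^2 × 11 × 19
374 = 2 × 11 × 17
638 = 2 × 11 × 29
gcd(836, 374, 638) = 2 × 11 = 22.

22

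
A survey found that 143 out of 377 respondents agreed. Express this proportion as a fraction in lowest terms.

143 = 11 × 13
377 = 13 × 29
gcd(143, 377) = 13.
Divide numerator and denominator by 13: 143/377 = 11/29.

11/29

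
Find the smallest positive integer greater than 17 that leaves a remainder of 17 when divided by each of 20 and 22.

237

N − 17 must be a common multiple of 20 and 22.
20 = 2^2 × 5
22 = 2 × 11
LCM(20, 22) = 2^2 × 5 × 11 = 220.
Smallest N > 17 is LCM + 17 = 220 + 17 = 237.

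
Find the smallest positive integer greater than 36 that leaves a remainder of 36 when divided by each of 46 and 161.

N − 36 must be a common multiple of 46 and 161.
46 = 2 × 23
161 = 7 × 23
LCM(46, 161) = 2 × 7 × 23 = 322.
Smallest N > 36 is LCM + 36 = 322 + 36 = 358.

358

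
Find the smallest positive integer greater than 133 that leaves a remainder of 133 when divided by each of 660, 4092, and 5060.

470713

N − 133 must be a common multiple of 660, 4092, and 5060.
660 = 2^2 × 3 × 5 × 11
4092 = 2^2 × 3 × 11 × 31
5060 = 2^2 × 5 × 11 × 23
LCM(660, 4092, 5060) = 2^2 × 3 × 5 × 11 × 23 × 31 = 470580.
Smallest N > 133 is LCM + 133 = 470580 + 133 = 470713.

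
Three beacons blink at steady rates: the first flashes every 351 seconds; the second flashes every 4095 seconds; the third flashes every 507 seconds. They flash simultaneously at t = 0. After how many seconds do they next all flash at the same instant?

They coincide at every common multiple of the periods; the first is the LCM.
351 = 3^3 × 13
4095 = 3^2 × 5 × 7 × 13
507 = 3 × 13^2
LCM(351, 4095, 507) = 3^3 × 5 × 7 × 13^2 = 159705.

159705 seconds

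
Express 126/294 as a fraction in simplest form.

3/7

126 = 2 × 3^2 × 7
294 = 2 × 3 × 7^2
gcd(126, 294) = 2 × 3 × 7 = 42.
Divide numerator and denominator by 42: 126/294 = 3/7.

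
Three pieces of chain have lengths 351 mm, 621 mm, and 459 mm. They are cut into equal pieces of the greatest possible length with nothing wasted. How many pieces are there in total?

Piece length = gcd(351, 621, 459).
351 = 3^3 × 13
621 = 3^3 × 23
459 = 3^3 × 17
gcd(351, 621, 459) = 3^3 = 27.
Total pieces = 351/27 + 621/27 + 459/27 = 13 + 23 + 17 = 53.

53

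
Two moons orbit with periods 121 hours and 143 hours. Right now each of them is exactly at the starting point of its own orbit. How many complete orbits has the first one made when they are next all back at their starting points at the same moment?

13 orbits

They are all back at their starting positions together after one LCM of the periods.
121 = 11^2
143 = 11 × 13
LCM(121, 143) = 11^2 × 13 = 1573.
Orbits for period 121: 1573 / 121 = 13.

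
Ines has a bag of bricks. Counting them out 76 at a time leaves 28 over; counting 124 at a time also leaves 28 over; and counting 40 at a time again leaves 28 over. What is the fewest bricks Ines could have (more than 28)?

23588

N − 28 must be a common multiple of 76, 124, and 40.
76 = 2^2 × 19
124 = 2^2 × 31
40 = 2^3 × 5
LCM(76, 124, 40) = 2^3 × 5 × 19 × 31 = 23560.
Smallest N > 28 is LCM + 28 = 23560 + 28 = 23588.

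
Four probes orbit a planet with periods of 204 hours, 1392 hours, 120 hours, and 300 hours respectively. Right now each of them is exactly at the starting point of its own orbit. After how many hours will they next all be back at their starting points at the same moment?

We need the least common multiple of the intervals.
204 = 2^2 × 3 × 17
1392 = 2^4 × 3 × 29
120 = 2^3 × 3 × 5
300 = 2^2 × 3 × 5^2
LCM(204, 1392, 120, 300) = 2^4 × 3 × 5^2 × 17 × 29 = 591600.

591600 hours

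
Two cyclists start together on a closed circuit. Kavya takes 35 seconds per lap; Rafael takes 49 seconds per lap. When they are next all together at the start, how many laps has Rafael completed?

All finish a whole number of cycles simultaneously at t = LCM of the periods.
35 = 5 × 7
49 = 7^2
LCM(35, 49) = 5 × 7^2 = 245.
Laps for period 49: 245 / 49 = 5.

5 laps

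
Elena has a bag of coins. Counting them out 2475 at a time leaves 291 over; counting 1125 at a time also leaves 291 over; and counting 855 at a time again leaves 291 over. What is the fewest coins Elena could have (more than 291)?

N − 291 must be a common multiple of 2475, 1125, and 855.
2475 = 3^2 × 5^2 × 11
1125 = 3^2 × 5^3
855 = 3^2 × 5 × 19
LCM(2475, 1125, 855) = 3^2 × 5^3 × 11 × 19 = 235125.
Smallest N > 291 is LCM + 291 = 235125 + 291 = 235416.

235416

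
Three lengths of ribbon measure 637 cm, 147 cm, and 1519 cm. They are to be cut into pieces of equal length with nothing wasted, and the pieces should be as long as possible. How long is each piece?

The greatest length dividing all of 637, 147, and 1519 is their gcd.
637 = 7^2 × 13
147 = 3 × 7^2
1519 = 7^2 × 31
gcd(637, 147, 1519) = 7^2 = 49.

49 cm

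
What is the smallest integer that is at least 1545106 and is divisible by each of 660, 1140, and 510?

1705440

The integer must be a common multiple of 660, 1140, and 510, so a multiple of their LCM.
660 = 2^2 × 3 × 5 × 11
1140 = 2^2 × 3 × 5 × 19
510 = 2 × 3 × 5 × 17
LCM(660, 1140, 510) = 2^2 × 3 × 5 × 11 × 17 × 19 = 213180.
Smallest multiple of 213180 that is ≥ 1545106: ⌈1545106/213180⌉ × 213180 = 8 × 213180 = 1705440.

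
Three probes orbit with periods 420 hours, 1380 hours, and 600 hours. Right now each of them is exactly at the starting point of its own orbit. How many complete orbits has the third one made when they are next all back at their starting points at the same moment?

161 orbits

All finish a whole number of cycles simultaneously at t = LCM of the periods.
420 = 2^2 × 3 × 5 × 7
1380 = 2^2 × 3 × 5 × 23
600 = 2^3 × 3 × 5^2
LCM(420, 1380, 600) = 2^3 × 3 × 5^2 × 7 × 23 = 96600.
Orbits for period 600: 96600 / 600 = 161.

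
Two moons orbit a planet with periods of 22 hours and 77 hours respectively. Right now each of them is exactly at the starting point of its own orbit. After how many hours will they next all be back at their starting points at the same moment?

154 hours

The first simultaneous occurrence is after LCM of the individual periods.
22 = 2 × 11
77 = 7 × 11
LCM(22, 77) = 2 × 7 × 11 = 154.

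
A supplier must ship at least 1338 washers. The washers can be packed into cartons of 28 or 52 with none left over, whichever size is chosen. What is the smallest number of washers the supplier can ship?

1456

The number of washers must be a common multiple of 28 and 52, so a multiple of their LCM.
28 = 2^2 × 7
52 = 2^2 × 13
LCM(28, 52) = 2^2 × 7 × 13 = 364.
Smallest multiple of 364 that is ≥ 1338: ⌈1338/364⌉ × 364 = 4 × 364 = 1456.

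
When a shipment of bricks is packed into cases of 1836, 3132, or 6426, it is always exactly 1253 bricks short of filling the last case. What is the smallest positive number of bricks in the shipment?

371455

Being 1253 short of a full case of size k means N ≡ −1253 (mod k), i.e. N + 1253 is a multiple of each size.
1836 = 2^2 × 3^3 × 17
3132 = 2^2 × 3^3 × 29
6426 = 2 × 3^3 × 7 × 17
LCM(1836, 3132, 6426) = 2^2 × 3^3 × 7 × 17 × 29 = 372708.
Smallest positive N is 372708 − 1253 = 371455.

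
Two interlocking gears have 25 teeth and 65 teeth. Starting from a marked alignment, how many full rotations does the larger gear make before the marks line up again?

They are all back at their starting positions together after one LCM of the periods.
25 = 5^2
65 = 5 × 13
LCM(25, 65) = 5^2 × 13 = 325.
Rotations for period 65: 325 / 65 = 5.

5 rotations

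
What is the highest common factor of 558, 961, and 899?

558 = 2 × 3^2 × 31
961 = 31^2
899 = 29 × 31
gcd(558, 961, 899) = 31.

31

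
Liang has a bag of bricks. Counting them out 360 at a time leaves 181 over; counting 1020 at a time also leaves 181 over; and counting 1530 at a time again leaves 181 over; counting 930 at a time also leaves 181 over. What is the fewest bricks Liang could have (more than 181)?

N − 181 must be a common multiple of 360, 1020, 1530, and 930.
360 = 2^3 × 3^2 × 5
1020 = 2^2 × 3 × 5 × 17
1530 = 2 × 3^2 × 5 × 17
930 = 2 × 3 × 5 × 31
LCM(360, 1020, 1530, 930) = 2^3 × 3^2 × 5 × 17 × 31 = 189720.
Smallest N > 181 is LCM + 181 = 189720 + 181 = 189901.

189901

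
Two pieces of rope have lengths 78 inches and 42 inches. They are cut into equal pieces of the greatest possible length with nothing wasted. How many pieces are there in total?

Piece length = gcd(78, 42).
78 = 2 × 3 × 13
42 = 2 × 3 × 7
gcd(78, 42) = 2 × 3 = 6.
Total pieces = 78/6 + 42/6 = 13 + 7 = 20.

20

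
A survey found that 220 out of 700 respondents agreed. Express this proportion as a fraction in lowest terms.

220 = 2^2 × 5 × 11
700 = 2^2 × 5^2 × 7
gcd(220, 700) = 2^2 × 5 = 20.
Divide numerator and denominator by 20: 220/700 = 11/35.

11/35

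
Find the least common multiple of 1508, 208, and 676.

1508 = 2^2 × 13 × 29
208 = 2^4 × 13
676 = 2^2 × 13^2
LCM(1508, 208, 676) = 2^4 × 13^2 × 29 = 78416.

78416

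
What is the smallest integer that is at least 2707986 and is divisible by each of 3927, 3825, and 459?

3534300

The integer must be a common multiple of 3927, 3825, and 459, so a multiple of their LCM.
3927 = 3 × 7 × 11 × 17
3825 = 3^2 × 5^2 × 17
459 = 3^3 × 17
LCM(3927, 3825, 459) = 3^3 × 5^2 × 7 × 11 × 17 = 883575.
Smallest multiple of 883575 that is ≥ 2707986: ⌈2707986/883575⌉ × 883575 = 4 × 883575 = 3534300.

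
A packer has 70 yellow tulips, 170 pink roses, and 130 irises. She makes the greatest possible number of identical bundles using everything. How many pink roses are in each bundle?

17

Number of bundles = gcd(70, 170, 130).
70 = 2 × 5 × 7
170 = 2 × 5 × 17
130 = 2 × 5 × 13
gcd(70, 170, 130) = 2 × 5 = 10.
pink roses per bundle = 170 / 10 = 17.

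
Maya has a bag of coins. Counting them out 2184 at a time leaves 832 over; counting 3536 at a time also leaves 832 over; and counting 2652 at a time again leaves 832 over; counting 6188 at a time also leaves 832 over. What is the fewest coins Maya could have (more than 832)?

75088

N − 832 must be a common multiple of 2184, 3536, 2652, and 6188.
2184 = 2^3 × 3 × 7 × 13
3536 = 2^4 × 13 × 17
2652 = 2^2 × 3 × 13 × 17
6188 = 2^2 × 7 × 13 × 17
LCM(2184, 3536, 2652, 6188) = 2^4 × 3 × 7 × 13 × 17 = 74256.
Smallest N > 832 is LCM + 832 = 74256 + 832 = 75088.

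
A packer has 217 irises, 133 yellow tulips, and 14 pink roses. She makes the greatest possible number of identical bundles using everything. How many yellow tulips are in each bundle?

19

Number of bundles = gcd(217, 133, 14).
217 = 7 × 31
133 = 7 × 19
14 = 2 × 7
gcd(217, 133, 14) = 7.
yellow tulips per bundle = 133 / 7 = 19.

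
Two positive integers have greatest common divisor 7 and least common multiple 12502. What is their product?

For any two positive integers, gcd × lcm = product = 7 × 12502 = 87514.

87514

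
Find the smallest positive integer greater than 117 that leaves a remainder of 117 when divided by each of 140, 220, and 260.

N − 117 must be a common multiple of 140, 220, and 260.
140 = 2^2 × 5 × 7
220 = 2^2 × 5 × 11
260 = 2^2 × 5 × 13
LCM(140, 220, 260) = 2^2 × 5 × 7 × 11 × 13 = 20020.
Smallest N > 117 is LCM + 117 = 20020 + 117 = 20137.

20137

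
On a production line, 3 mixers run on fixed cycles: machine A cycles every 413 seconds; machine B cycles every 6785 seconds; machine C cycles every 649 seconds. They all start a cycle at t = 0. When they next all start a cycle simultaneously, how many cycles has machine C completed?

805 cycles

The first common completion time is the LCM of the periods.
413 = 7 × 59
6785 = 5 × 23 × 59
649 = 11 × 59
LCM(413, 6785, 649) = 5 × 7 × 11 × 23 × 59 = 522445.
Cycles for period 649: 522445 / 649 = 805.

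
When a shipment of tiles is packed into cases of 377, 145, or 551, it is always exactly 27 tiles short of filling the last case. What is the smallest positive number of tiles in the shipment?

35788

Being 27 short of a full case of size k means N ≡ −27 (mod k), i.e. N + 27 is a multiple of each size.
377 = 13 × 29
145 = 5 × 29
551 = 19 × 29
LCM(377, 145, 551) = 5 × 13 × 19 × 29 = 35815.
Smallest positive N is 35815 − 27 = 35788.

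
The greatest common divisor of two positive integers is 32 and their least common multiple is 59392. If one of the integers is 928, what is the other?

For two integers, gcd × lcm = product, so the other is (32 × 59392) / 928 = 1900544 / 928 = 2048.

2048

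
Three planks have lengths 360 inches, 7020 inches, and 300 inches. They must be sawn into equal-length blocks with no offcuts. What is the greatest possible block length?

60 inches

The block length must divide every plank, so the greatest is gcd(360, 7020, 300).
360 = 2^3 × 3^2 × 5
7020 = 2^2 × 3^3 × 5 × 13
300 = 2^2 × 3 × 5^2
gcd(360, 7020, 300) = 2^2 × 3 × 5 = 60.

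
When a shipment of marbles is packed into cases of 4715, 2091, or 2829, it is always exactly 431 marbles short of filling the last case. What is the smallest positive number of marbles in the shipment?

Being 431 short of a full case of size k means N ≡ −431 (mod k), i.e. N + 431 is a multiple of each size.
4715 = 5 × 23 × 41
2091 = 3 × 17 × 41
2829 = 3 × 23 × 41
LCM(4715, 2091, 2829) = 3 × 5 × 17 × 23 × 41 = 240465.
Smallest positive N is 240465 − 431 = 240034.

240034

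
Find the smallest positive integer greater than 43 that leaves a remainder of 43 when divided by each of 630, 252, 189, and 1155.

N − 43 must be a common multiple of 630, 252, 189, and 1155.
630 = 2 × 3^2 × 5 × 7
252 = 2^2 × 3^2 × 7
189 = 3^3 × 7
1155 = 3 × 5 × 7 × 11
LCM(630, 252, 189, 1155) = 2^2 × 3^3 × 5 × 7 × 11 = 41580.
Smallest N > 43 is LCM + 43 = 41580 + 43 = 41623.

41623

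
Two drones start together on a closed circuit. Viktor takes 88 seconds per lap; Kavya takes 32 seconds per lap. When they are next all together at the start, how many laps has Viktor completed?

They are all back at their starting positions together after one LCM of the periods.
88 = 2^3 × 11
32 = 2^5
LCM(88, 32) = 2^5 × 11 = 352.
Laps for period 88: 352 / 88 = 4.

4 laps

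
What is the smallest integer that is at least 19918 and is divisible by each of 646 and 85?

22610

The integer must be a common multiple of 646 and 85, so a multiple of their LCM.
646 = 2 × 17 × 19
85 = 5 × 17
LCM(646, 85) = 2 × 5 × 17 × 19 = 3230.
Smallest multiple of 3230 that is ≥ 19918: ⌈19918/3230⌉ × 3230 = 7 × 3230 = 22610.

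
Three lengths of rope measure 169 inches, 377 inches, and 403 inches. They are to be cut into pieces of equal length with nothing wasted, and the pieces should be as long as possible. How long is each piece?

The greatest length dividing all of 169, 377, and 403 is their gcd.
169 = 13^2
377 = 13 × 29
403 = 13 × 31
gcd(169, 377, 403) = 13.

13 inches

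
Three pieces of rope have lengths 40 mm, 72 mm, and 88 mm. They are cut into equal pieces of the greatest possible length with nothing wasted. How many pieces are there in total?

25

Piece length = gcd(40, 72, 88).
40 = 2^3 × 5
72 = 2^3 × 3^2
88 = 2^3 × 11
gcd(40, 72, 88) = 2^3 = 8.
Total pieces = 40/8 + 72/8 + 88/8 = 5 + 9 + 11 = 25.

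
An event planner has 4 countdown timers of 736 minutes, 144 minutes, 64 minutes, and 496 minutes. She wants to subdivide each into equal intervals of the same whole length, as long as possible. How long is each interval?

The interval must divide each timer length; the longest such is the gcd.
736 = 2^5 × 23
144 = 2^4 × 3^2
64 = 2^6
496 = 2^4 × 31
gcd(736, 144, 64, 496) = 2^4 = 16.

16 minutes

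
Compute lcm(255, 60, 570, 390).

255 = 3 × 5 × 17
60 = 2^2 × 3 × 5
570 = 2 × 3 × 5 × 19
390 = 2 × 3 × 5 × 13
LCM(255, 60, 570, 390) = 2^2 × 3 × 5 × 13 × 17 × 19 = 251940.

251940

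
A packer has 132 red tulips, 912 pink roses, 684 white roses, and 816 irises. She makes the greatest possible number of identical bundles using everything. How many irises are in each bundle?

Number of bundles = gcd(132, 912, 684, 816).
132 = 2^2 × 3 × 11
912 = 2^4 × 3 × 19
684 = 2^2 × 3^2 × 19
816 = 2^4 × 3 × 17
gcd(132, 912, 684, 816) = 2^2 × 3 = 12.
irises per bundle = 816 / 12 = 68.

68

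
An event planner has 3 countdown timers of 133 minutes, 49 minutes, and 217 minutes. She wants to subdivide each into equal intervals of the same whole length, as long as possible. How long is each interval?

The interval must divide each timer length; the longest such is the gcd.
133 = 7 × 19
49 = 7^2
217 = 7 × 31
gcd(133, 49, 217) = 7.

7 minutes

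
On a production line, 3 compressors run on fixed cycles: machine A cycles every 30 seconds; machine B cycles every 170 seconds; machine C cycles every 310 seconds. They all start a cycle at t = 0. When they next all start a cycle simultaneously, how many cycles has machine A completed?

The first common completion time is the LCM of the periods.
30 = 2 × 3 × 5
170 = 2 × 5 × 17
310 = 2 × 5 × 31
LCM(30, 170, 310) = 2 × 3 × 5 × 17 × 31 = 15810.
Cycles for period 30: 15810 / 30 = 527.

527 cycles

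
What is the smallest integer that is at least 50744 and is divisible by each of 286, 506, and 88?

The integer must be a common multiple of 286, 506, and 88, so a multiple of their LCM.
286 = 2 × 11 × 13
506 = 2 × 11 × 23
88 = 2^3 × 11
LCM(286, 506, 88) = 2^3 × 11 × 13 × 23 = 26312.
Smallest multiple of 26312 that is ≥ 50744: ⌈50744/26312⌉ × 26312 = 2 × 26312 = 52624.

52624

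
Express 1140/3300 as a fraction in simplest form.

1140 = 2^2 × 3 × 5 × 19
3300 = 2^2 × 3 × 5^2 × 11
gcd(1140, 3300) = 2^2 × 3 × 5 = 60.
Divide numerator and denominator by 60: 1140/3300 = 19/55.

19/55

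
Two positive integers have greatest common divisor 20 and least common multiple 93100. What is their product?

For any two positive integers, gcd × lcm = product = 20 × 93100 = 1862000.

1862000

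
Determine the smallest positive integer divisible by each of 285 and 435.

285 = 3 × 5 × 19
435 = 3 × 5 × 29
LCM(285, 435) = 3 × 5 × 19 × 29 = 8265.

8265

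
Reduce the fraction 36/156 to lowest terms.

36 = 2^2 × 3^2
156 = 2^2 × 3 × 13
gcd(36, 156) = 2^2 × 3 = 12.
Divide numerator and denominator by 12: 36/156 = 3/13.

3/13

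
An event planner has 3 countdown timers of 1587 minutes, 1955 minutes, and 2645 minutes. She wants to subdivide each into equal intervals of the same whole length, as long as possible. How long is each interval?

The interval must divide each timer length; the longest such is the gcd.
1587 = 3 × 23^2
1955 = 5 × 17 × 23
2645 = 5 × 23^2
gcd(1587, 1955, 2645) = 23.

23 minutes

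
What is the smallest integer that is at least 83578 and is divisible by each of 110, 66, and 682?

The integer must be a common multiple of 110, 66, and 682, so a multiple of their LCM.
110 = 2 × 5 × 11
66 = 2 × 3 × 11
682 = 2 × 11 × 31
LCM(110, 66, 682) = 2 × 3 × 5 × 11 × 31 = 10230.
Smallest multiple of 10230 that is ≥ 83578: ⌈83578/10230⌉ × 10230 = 9 × 10230 = 92070.

92070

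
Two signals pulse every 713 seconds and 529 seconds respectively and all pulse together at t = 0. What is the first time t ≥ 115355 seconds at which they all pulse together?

131192 seconds

Joint pulses occur at multiples of LCM(713, 529).
713 = 23 × 31
529 = 23^2
LCM(713, 529) = 23^2 × 31 = 16399.
Smallest multiple of 16399 that is ≥ 115355: ⌈115355/16399⌉ × 16399 = 8 × 16399 = 131192.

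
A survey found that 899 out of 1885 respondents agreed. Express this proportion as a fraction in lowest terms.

31/65

899 = 29 × 31
1885 = 5 × 13 × 29
gcd(899, 1885) = 29.
Divide numerator and denominator by 29: 899/1885 = 31/65.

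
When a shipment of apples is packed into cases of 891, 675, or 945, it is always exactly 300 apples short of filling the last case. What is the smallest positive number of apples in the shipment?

Being 300 short of a full case of size k means N ≡ −300 (mod k), i.e. N + 300 is a multiple of each size.
891 = 3^4 × 11
675 = 3^3 × 5^2
945 = 3^3 × 5 × 7
LCM(891, 675, 945) = 3^4 × 5^2 × 7 × 11 = 155925.
Smallest positive N is 155925 − 300 = 155625.

155625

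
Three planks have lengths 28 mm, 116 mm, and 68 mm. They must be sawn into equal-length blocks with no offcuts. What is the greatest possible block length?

4 mm

This is the greatest common divisor of 28, 116, and 68.
28 = 2^2 × 7
116 = 2^2 × 29
68 = 2^2 × 17
gcd(28, 116, 68) = 2^2 = 4.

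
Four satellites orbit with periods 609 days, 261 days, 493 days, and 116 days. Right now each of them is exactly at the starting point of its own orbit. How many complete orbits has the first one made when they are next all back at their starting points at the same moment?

The first common completion time is the LCM of the periods.
609 = 3 × 7 × 29
261 = 3^2 × 29
493 = 17 × 29
116 = 2^2 × 29
LCM(609, 261, 493, 116) = 2^2 × 3^2 × 7 × 17 × 29 = 124236.
Orbits for period 609: 124236 / 609 = 204.

204 orbits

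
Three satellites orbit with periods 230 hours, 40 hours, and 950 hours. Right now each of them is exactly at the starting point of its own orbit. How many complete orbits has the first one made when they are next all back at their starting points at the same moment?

380 orbits

All finish a whole number of cycles simultaneously at t = LCM of the periods.
230 = 2 × 5 × 23
40 = 2^3 × 5
950 = 2 × 5^2 × 19
LCM(230, 40, 950) = 2^3 × 5^2 × 19 × 23 = 87400.
Orbits for period 230: 87400 / 230 = 380.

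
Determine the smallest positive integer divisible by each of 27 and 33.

297

27 = 3^3
33 = 3 × 11
LCM(27, 33) = 3^3 × 11 = 297.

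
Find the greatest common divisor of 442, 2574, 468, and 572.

26

442 = 2 × 13 × 17
2574 = 2 × 3^2 × 11 × 13
468 = 2^2 × 3^2 × 13
572 = 2^2 × 11 × 13
gcd(442, 2574, 468, 572) = 2 × 13 = 26.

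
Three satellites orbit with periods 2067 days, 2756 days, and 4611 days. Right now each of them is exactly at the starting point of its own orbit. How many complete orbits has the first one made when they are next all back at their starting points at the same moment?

116 orbits

The first common completion time is the LCM of the periods.
2067 = 3 × 13 × 53
2756 = 2^2 × 13 × 53
4611 = 3 × 29 × 53
LCM(2067, 2756, 4611) = 2^2 × 3 × 13 × 29 × 53 = 239772.
Orbits for period 2067: 239772 / 2067 = 116.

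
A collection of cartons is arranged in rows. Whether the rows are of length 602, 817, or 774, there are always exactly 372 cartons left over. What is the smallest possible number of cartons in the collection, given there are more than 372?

103314

N − 372 must be a common multiple of 602, 817, and 774.
602 = 2 × 7 × 43
817 = 19 × 43
774 = 2 × 3^2 × 43
LCM(602, 817, 774) = 2 × 3^2 × 7 × 19 × 43 = 102942.
Smallest N > 372 is LCM + 372 = 102942 + 372 = 103314.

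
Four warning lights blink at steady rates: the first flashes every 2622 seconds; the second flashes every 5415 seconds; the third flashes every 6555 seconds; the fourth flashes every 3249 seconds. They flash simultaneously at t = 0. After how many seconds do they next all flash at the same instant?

They coincide at every common multiple of the periods; the first is the LCM.
2622 = 2 × 3 × 19 × 23
5415 = 3 × 5 × 19^2
6555 = 3 × 5 × 19 × 23
3249 = 3^2 × 19^2
LCM(2622, 5415, 6555, 3249) = 2 × 3^2 × 5 × 19^2 × 23 = 747270.

747270 seconds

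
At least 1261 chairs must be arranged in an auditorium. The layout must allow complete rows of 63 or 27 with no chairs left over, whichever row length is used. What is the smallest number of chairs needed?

The number of chairs must be a common multiple of 63 and 27, so a multiple of their LCM.
63 = 3^2 × 7
27 = 3^3
LCM(63, 27) = 3^3 × 7 = 189.
Smallest multiple of 189 that is ≥ 1261: ⌈1261/189⌉ × 189 = 7 × 189 = 1323.

1323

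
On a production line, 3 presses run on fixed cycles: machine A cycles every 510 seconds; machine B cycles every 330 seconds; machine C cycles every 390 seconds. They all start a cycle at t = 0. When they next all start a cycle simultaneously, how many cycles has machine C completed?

They are all back at their starting positions together after one LCM of the periods.
510 = 2 × 3 × 5 × 17
330 = 2 × 3 × 5 × 11
390 = 2 × 3 × 5 × 13
LCM(510, 330, 390) = 2 × 3 × 5 × 11 × 13 × 17 = 72930.
Cycles for period 390: 72930 / 390 = 187.

187 cycles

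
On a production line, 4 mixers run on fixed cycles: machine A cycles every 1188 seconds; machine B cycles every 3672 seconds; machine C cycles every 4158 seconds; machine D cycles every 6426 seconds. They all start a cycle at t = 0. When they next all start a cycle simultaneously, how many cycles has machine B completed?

The first common completion time is the LCM of the periods.
1188 = 2^2 × 3^3 × 11
3672 = 2^3 × 3^3 × 17
4158 = 2 × 3^3 × 7 × 11
6426 = 2 × 3^3 × 7 × 17
LCM(1188, 3672, 4158, 6426) = 2^3 × 3^3 × 7 × 11 × 17 = 282744.
Cycles for period 3672: 282744 / 3672 = 77.

77 cycles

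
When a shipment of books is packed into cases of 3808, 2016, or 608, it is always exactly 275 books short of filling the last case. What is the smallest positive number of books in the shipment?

650893

Being 275 short of a full case of size k means N ≡ −275 (mod k), i.e. N + 275 is a multiple of each size.
3808 = 2^5 × 7 × 17
2016 = 2^5 × 3^2 × 7
608 = 2^5 × 19
LCM(3808, 2016, 608) = 2^5 × 3^2 × 7 × 17 × 19 = 651168.
Smallest positive N is 651168 − 275 = 650893.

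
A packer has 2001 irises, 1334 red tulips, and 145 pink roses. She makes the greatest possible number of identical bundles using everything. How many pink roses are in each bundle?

Number of bundles = gcd(2001, 1334, 145).
2001 = 3 × 23 × 29
1334 = 2 × 23 × 29
145 = 5 × 29
gcd(2001, 1334, 145) = 29.
pink roses per bundle = 145 / 29 = 5.

5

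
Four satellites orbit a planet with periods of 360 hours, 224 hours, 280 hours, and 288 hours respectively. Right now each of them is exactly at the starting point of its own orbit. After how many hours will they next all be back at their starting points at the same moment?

10080 hours

We need the least common multiple of the intervals.
360 = 2^3 × 3^2 × 5
224 = 2^5 × 7
280 = 2^3 × 5 × 7
288 = 2^5 × 3^2
LCM(360, 224, 280, 288) = 2^5 × 3^2 × 5 × 7 = 10080.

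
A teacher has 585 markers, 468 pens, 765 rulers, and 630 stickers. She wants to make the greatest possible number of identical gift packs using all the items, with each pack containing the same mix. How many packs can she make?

The pack count must divide each quantity, so the greatest is gcd(585, 468, 765, 630).
585 = 3^2 × 5 × 13
468 = 2^2 × 3^2 × 13
765 = 3^2 × 5 × 17
630 = 2 × 3^2 × 5 × 7
gcd(585, 468, 765, 630) = 3^2 = 9.

9 packs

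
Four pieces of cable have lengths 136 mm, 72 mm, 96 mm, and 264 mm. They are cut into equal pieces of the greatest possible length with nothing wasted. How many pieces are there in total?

71

Piece length = gcd(136, 72, 96, 264).
136 = 2^3 × 17
72 = 2^3 × 3^2
96 = 2^5 × 3
264 = 2^3 × 3 × 11
gcd(136, 72, 96, 264) = 2^3 = 8.
Total pieces = 136/8 + 72/8 + 96/8 + 264/8 = 17 + 9 + 12 + 33 = 71.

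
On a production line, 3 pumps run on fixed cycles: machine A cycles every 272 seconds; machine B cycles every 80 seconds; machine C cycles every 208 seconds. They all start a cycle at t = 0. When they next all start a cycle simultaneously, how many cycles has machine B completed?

The first common completion time is the LCM of the periods.
272 = 2^4 × 17
80 = 2^4 × 5
208 = 2^4 × 13
LCM(272, 80, 208) = 2^4 × 5 × 13 × 17 = 17680.
Cycles for period 80: 17680 / 80 = 221.

221 cycles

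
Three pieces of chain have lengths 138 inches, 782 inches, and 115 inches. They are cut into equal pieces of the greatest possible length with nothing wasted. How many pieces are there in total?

45

Piece length = gcd(138, 782, 115).
138 = 2 × 3 × 23
782 = 2 × 17 × 23
115 = 5 × 23
gcd(138, 782, 115) = 23.
Total pieces = 138/23 + 782/23 + 115/23 = 6 + 34 + 5 = 45.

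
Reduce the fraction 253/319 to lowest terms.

253 = 11 × 23
319 = 11 × 29
gcd(253, 319) = 11.
Divide numerator and denominator by 11: 253/319 = 23/29.

23/29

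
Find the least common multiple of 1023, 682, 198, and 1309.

730422

1023 = 3 × 11 × 31
682 = 2 × 11 × 31
198 = 2 × 3^2 × 11
1309 = 7 × 11 × 17
LCM(1023, 682, 198, 1309) = 2 × 3^2 × 7 × 11 × 17 × 31 = 730422.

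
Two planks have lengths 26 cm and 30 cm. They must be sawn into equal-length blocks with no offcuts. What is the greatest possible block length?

This is the greatest common divisor of 26 and 30.
26 = 2 × 13
30 = 2 × 3 × 5
gcd(26, 30) = 2.

2 cm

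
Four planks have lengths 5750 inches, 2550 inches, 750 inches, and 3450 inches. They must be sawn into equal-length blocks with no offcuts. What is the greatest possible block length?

This is the greatest common divisor of 5750, 2550, 750, and 3450.
5750 = 2 × 5^3 × 23
2550 = 2 × 3 × 5^2 × 17
750 = 2 × 3 × 5^3
3450 = 2 × 3 × 5^2 × 23
gcd(5750, 2550, 750, 3450) = 2 × 5^2 = 50.

50 inches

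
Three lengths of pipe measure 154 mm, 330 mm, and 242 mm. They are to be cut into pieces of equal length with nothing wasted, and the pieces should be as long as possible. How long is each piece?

The greatest length dividing all of 154, 330, and 242 is their gcd.
154 = 2 × 7 × 11
330 = 2 × 3 × 5 × 11
242 = 2 × 11^2
gcd(154, 330, 242) = 2 × 11 = 22.

22 mm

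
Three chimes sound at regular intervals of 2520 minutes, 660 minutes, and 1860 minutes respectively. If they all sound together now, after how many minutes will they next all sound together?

We need the least common multiple of the intervals.
2520 = 2^3 × 3^2 × 5 × 7
660 = 2^2 × 3 × 5 × 11
1860 = 2^2 × 3 × 5 × 31
LCM(2520, 660, 1860) = 2^3 × 3^2 × 5 × 7 × 11 × 31 = 859320.

859320 minutes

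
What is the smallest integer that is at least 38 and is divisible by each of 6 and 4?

The integer must be a common multiple of 6 and 4, so a multiple of their LCM.
6 = 2 × 3
4 = 2^2
LCM(6, 4) = 2^2 × 3 = 12.
Smallest multiple of 12 that is ≥ 38: ⌈38/12⌉ × 12 = 4 × 12 = 48.

48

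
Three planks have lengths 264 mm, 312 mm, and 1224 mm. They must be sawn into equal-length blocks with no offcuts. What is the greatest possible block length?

24 mm

This is the greatest common divisor of 264, 312, and 1224.
264 = 2^3 × 3 × 11
312 = 2^3 × 3 × 13
1224 = 2^3 × 3^2 × 17
gcd(264, 312, 1224) = 2^3 × 3 = 24.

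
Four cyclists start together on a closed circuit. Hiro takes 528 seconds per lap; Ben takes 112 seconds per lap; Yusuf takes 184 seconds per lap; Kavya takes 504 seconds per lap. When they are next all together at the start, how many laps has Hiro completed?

All finish a whole number of cycles simultaneously at t = LCM of the periods.
528 = 2^4 × 3 × 11
112 = 2^4 × 7
184 = 2^3 × 23
504 = 2^3 × 3^2 × 7
LCM(528, 112, 184, 504) = 2^4 × 3^2 × 7 × 11 × 23 = 255024.
Laps for period 528: 255024 / 528 = 483.

483 laps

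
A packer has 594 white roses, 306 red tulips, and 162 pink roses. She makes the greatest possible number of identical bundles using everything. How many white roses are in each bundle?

Number of bundles = gcd(594, 306, 162).
594 = 2 × 3^3 × 11
306 = 2 × 3^2 × 17
162 = 2 × 3^4
gcd(594, 306, 162) = 2 × 3^2 = 18.
white roses per bundle = 594 / 18 = 33.

33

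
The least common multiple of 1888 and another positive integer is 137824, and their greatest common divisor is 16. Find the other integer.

1168

gcd × lcm = product of the two integers, so the other integer is (16 × 137824) / 1888 = 1168.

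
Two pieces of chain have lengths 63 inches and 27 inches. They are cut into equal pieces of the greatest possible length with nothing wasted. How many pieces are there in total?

10

Piece length = gcd(63, 27).
63 = 3^2 × 7
27 = 3^3
gcd(63, 27) = 3^2 = 9.
Total pieces = 63/9 + 27/9 = 7 + 3 = 10.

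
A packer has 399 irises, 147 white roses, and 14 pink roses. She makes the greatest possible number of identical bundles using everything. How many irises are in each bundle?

Number of bundles = gcd(399, 147, 14).
399 = 3 × 7 × 19
147 = 3 × 7^2
14 = 2 × 7
gcd(399, 147, 14) = 7.
irises per bundle = 399 / 7 = 57.

57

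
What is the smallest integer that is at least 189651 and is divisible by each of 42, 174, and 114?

208278

The integer must be a common multiple of 42, 174, and 114, so a multiple of their LCM.
42 = 2 × 3 × 7
174 = 2 × 3 × 29
114 = 2 × 3 × 19
LCM(42, 174, 114) = 2 × 3 × 7 × 19 × 29 = 23142.
Smallest multiple of 23142 that is ≥ 189651: ⌈189651/23142⌉ × 23142 = 9 × 23142 = 208278.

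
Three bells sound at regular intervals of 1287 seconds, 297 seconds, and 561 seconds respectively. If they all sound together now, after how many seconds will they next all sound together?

65637 seconds

They coincide at every common multiple of the periods; the first is the LCM.
1287 = 3^2 × 11 × 13
297 = 3^3 × 11
561 = 3 × 11 × 17
LCM(1287, 297, 561) = 3^3 × 11 × 13 × 17 = 65637.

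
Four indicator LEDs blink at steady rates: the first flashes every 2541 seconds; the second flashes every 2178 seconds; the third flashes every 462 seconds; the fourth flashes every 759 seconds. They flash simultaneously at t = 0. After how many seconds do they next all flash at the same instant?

They coincide at every common multiple of the periods; the first is the LCM.
2541 = 3 × 7 × 11^2
2178 = 2 × 3^2 × 11^2
462 = 2 × 3 × 7 × 11
759 = 3 × 11 × 23
LCM(2541, 2178, 462, 759) = 2 × 3^2 × 7 × 11^2 × 23 = 350658.

350658 seconds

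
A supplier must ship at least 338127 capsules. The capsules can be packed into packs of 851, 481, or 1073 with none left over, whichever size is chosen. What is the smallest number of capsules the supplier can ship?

641654

The number of capsules must be a common multiple of 851, 481, and 1073, so a multiple of their LCM.
851 = 23 × 37
481 = 13 × 37
1073 = 29 × 37
LCM(851, 481, 1073) = 13 × 23 × 29 × 37 = 320827.
Smallest multiple of 320827 that is ≥ 338127: ⌈338127/320827⌉ × 320827 = 2 × 320827 = 641654.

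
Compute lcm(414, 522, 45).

414 = 2 × 3^2 × 23
522 = 2 × 3^2 × 29
45 = 3^2 × 5
LCM(414, 522, 45) = 2 × 3^2 × 5 × 23 × 29 = 60030.

60030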